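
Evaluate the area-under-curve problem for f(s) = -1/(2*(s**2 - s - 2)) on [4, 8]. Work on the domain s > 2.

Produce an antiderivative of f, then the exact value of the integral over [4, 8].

Antiderivative: F(s) = -log(s - 2)/6 + log(s + 1)/6; value = -log(6)/6 - log(5)/6 + log(2)/6 + log(9)/6

Factor the denominator (2*(s - 2)*(s + 1)) and decompose: f = 1/(6*(s + 1)) - 1/(6*(s - 2)); each piece integrates to a log, atan, or power term.
F(s) = -log(s - 2)/6 + log(s + 1)/6 is an antiderivative of f.
Check: d/ds[-log(s - 2)/6 + log(s + 1)/6] = -1/(2*s**2 - 2*s - 4), which equals f(s).
F(8) = -log(6)/6 + log(9)/6; F(4) = -log(2)/6 + log(5)/6.
Integral = F(8) - F(4) = -log(6)/6 - log(5)/6 + log(2)/6 + log(9)/6.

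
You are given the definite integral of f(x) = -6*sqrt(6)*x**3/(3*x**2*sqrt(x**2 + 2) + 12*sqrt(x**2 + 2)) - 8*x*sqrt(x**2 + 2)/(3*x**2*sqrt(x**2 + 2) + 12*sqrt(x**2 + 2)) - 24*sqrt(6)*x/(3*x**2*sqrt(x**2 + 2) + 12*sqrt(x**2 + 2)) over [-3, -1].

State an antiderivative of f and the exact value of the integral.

Integrate term by term and add the pieces.
F(x) = -4*sqrt(3*x**2/2 + 3) - 4*log(x**2 + 4)/3 is an antiderivative of f.
Check: d/dx[-4*sqrt(3*x**2/2 + 3) - 4*log(x**2 + 4)/3] = (-6*sqrt(6)*x**3 - 8*x*sqrt(x**2 + 2) - 24*sqrt(6)*x)/(3*x**2*sqrt(x**2 + 2) + 12*sqrt(x**2 + 2)), which equals f(x).
F(-1) = -6*sqrt(2) - 4*log(5)/3; F(-3) = -2*sqrt(66) - 4*log(13)/3.
Integral = F(-1) - F(-3) = -6*sqrt(2) - 4*log(5)/3 + 4*log(13)/3 + 2*sqrt(66).

Antiderivative: F(x) = -4*sqrt(3*x**2/2 + 3) - 4*log(x**2 + 4)/3; value = -6*sqrt(2) - 4*log(5)/3 + 4*log(13)/3 + 2*sqrt(66)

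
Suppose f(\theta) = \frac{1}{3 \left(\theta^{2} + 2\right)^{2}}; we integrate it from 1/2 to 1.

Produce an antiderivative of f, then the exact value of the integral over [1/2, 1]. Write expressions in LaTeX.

Check any antiderivative F(\theta) by computing F'(\theta) and comparing it with f(\theta).
F(\theta) = \frac{\theta}{12 \theta^{2} + 24} + \frac{\sqrt{2} \operatorname{atan}{\left(\frac{\sqrt{2} \theta}{2} \right)}}{24} is an antiderivative of f.
Check: d/d\theta[\frac{\theta}{12 \theta^{2} + 24} + \frac{\sqrt{2} \operatorname{atan}{\left(\frac{\sqrt{2} \theta}{2} \right)}}{24}] = \frac{1}{3 \theta^{4} + 12 \theta^{2} + 12}, which equals f(\theta).
F(1) = \frac{1}{36} + \frac{\sqrt{2} \operatorname{atan}{\left(\frac{\sqrt{2}}{2} \right)}}{24}; F(1/2) = \frac{1}{54} + \frac{\sqrt{2} \operatorname{atan}{\left(\frac{\sqrt{2}}{4} \right)}}{24}.
Integral = F(1) - F(1/2) = - \frac{\sqrt{2} \operatorname{atan}{\left(\frac{\sqrt{2}}{4} \right)}}{24} + \frac{1}{108} + \frac{\sqrt{2} \operatorname{atan}{\left(\frac{\sqrt{2}}{2} \right)}}{24}.

Antiderivative: F(\theta) = \frac{\theta}{12 \theta^{2} + 24} + \frac{\sqrt{2} \operatorname{atan}{\left(\frac{\sqrt{2} \theta}{2} \right)}}{24}; value = - \frac{\sqrt{2} \operatorname{atan}{\left(\frac{\sqrt{2}}{4} \right)}}{24} + \frac{1}{108} + \frac{\sqrt{2} \operatorname{atan}{\left(\frac{\sqrt{2}}{2} \right)}}{24}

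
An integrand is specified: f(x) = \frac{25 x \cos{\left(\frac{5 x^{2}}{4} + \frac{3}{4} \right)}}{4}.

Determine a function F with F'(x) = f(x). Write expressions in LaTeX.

An antiderivative is F(x) = \frac{5 \sin{\left(\frac{5 x^{2}}{4} + \frac{3}{4} \right)}}{2}.

The substitution u = \frac{5 x^{2}}{4} + \frac{3}{4} works: f is exactly (dF/du)*(du/dx) for that inner function.
Check: d/dx[\frac{5 \sin{\left(\frac{5 x^{2}}{4} + \frac{3}{4} \right)}}{2}] = \frac{25 x \cos{\left(\frac{5 x^{2}}{4} + \frac{3}{4} \right)}}{4} = f(x).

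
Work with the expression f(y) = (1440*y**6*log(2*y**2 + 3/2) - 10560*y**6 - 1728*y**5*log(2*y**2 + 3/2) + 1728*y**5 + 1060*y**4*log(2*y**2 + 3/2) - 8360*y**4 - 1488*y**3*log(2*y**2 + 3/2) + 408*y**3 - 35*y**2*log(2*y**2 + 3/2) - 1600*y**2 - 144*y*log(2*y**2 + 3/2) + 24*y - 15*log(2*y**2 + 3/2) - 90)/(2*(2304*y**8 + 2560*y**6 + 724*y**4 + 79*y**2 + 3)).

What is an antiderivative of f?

A first test for any F(y): its y-derivative must equal f(y) identically.
Check: d/dy[-5*y*log(2*y**2 + 3/2)/(16*y**2 + 2) - 5*atan(3*y) + 3*log(2*y**2 + 3/2)/(16*y**2 + 2)] = (1440*y**6*log(2*y**2 + 3/2) - 10560*y**6 - 1728*y**5*log(2*y**2 + 3/2) + 1728*y**5 + 1060*y**4*log(2*y**2 + 3/2) - 8360*y**4 - 1488*y**3*log(2*y**2 + 3/2) + 408*y**3 - 35*y**2*log(2*y**2 + 3/2) - 1600*y**2 - 144*y*log(2*y**2 + 3/2) + 24*y - 15*log(2*y**2 + 3/2) - 90)/(4608*y**8 + 5120*y**6 + 1448*y**4 + 158*y**2 + 6), which equals f(y).

An antiderivative is F(y) = -5*y*log(2*y**2 + 3/2)/(16*y**2 + 2) - 5*atan(3*y) + 3*log(2*y**2 + 3/2)/(16*y**2 + 2).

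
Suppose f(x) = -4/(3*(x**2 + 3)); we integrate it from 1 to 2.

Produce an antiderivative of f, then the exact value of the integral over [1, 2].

Antiderivative: F(x) = -4*sqrt(3)*atan(sqrt(3)*x/3)/9; value = -4*sqrt(3)*atan(2*sqrt(3)/3)/9 + 2*sqrt(3)*pi/27

For F(x) to be correct the identity F'(x) - f(x) = 0 must hold.
F(x) = -4*sqrt(3)*atan(sqrt(3)*x/3)/9 is an antiderivative of f.
Check: d/dx[-4*sqrt(3)*atan(sqrt(3)*x/3)/9] = -4/(3*x**2 + 9), which equals f(x).
F(2) = -4*sqrt(3)*atan(2*sqrt(3)/3)/9; F(1) = -2*sqrt(3)*pi/27.
Integral = F(2) - F(1) = -4*sqrt(3)*atan(2*sqrt(3)/3)/9 + 2*sqrt(3)*pi/27.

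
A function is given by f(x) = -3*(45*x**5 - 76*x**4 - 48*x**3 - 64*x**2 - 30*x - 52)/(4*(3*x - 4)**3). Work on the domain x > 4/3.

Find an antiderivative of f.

An antiderivative is F(x) = 3*(-5*x**5/4 - x**4 - 4*x**3/3 - 5*x/2 - 1/2)/(3*x - 4)**2.

f has the shape u'v + uv' for u = 3/(3*x - 4)**2 and v = -5*x**5/4 - x**4 - 4*x**3/3 - 5*x/2 - 1/2 — it is the derivative of the product u*v.
Check: d/dx[3*(-5*x**5/4 - x**4 - 4*x**3/3 - 5*x/2 - 1/2)/(3*x - 4)**2] = (-135*x**5 + 228*x**4 + 144*x**3 + 192*x**2 + 90*x + 156)/(108*x**3 - 432*x**2 + 576*x - 256), which equals f(x).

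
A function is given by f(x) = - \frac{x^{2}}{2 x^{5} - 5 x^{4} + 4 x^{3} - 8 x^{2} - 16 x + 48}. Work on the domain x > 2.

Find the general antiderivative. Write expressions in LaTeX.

F(x) = \frac{- 150 x \log{\left(x - 2 \right)} - 144 x \log{\left(x + \frac{3}{2} \right)} + 147 x \log{\left(x^{2} + 4 \right)} + 392 x \operatorname{atan}{\left(\frac{x}{2} \right)} + 300 \log{\left(x - 2 \right)} + 288 \log{\left(x + \frac{3}{2} \right)} - 294 \log{\left(x^{2} + 4 \right)} - 784 \operatorname{atan}{\left(\frac{x}{2} \right)} + 700}{9800 \left(x - 2\right)} + C

The denominator factors as \left(x - 2\right)^{2} \left(2 x + 3\right) \left(x^{2} + 4\right); partial fractions split f into directly integrable pieces: \frac{3 x + 8}{100 \left(x^{2} + 4\right)} - \frac{36}{1225 \left(2 x + 3\right)} - \frac{3}{196 \left(x - 2\right)} - \frac{1}{14 \left(x - 2\right)^{2}}.
Check: d/dx[\frac{- 150 x \log{\left(x - 2 \right)} - 144 x \log{\left(x + \frac{3}{2} \right)} + 147 x \log{\left(x^{2} + 4 \right)} + 392 x \operatorname{atan}{\left(\frac{x}{2} \right)} + 300 \log{\left(x - 2 \right)} + 288 \log{\left(x + \frac{3}{2} \right)} - 294 \log{\left(x^{2} + 4 \right)} - 784 \operatorname{atan}{\left(\frac{x}{2} \right)} + 700}{9800 \left(x - 2\right)}] = - \frac{x^{2}}{2 x^{5} - 5 x^{4} + 4 x^{3} - 8 x^{2} - 16 x + 48} = f(x).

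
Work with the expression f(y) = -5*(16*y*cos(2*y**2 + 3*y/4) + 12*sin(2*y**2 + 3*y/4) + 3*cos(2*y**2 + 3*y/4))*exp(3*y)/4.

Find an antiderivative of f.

An antiderivative is F(y) = -5*exp(3*y)*sin(2*y**2 + 3*y/4).

Recognize the product-rule pattern: f = u'v + uv' with u = -5*exp(3*y), v = sin(2*y**2 + 3*y/4), so integration by parts undoes it.
Check: d/dy[-5*exp(3*y)*sin(2*y**2 + 3*y/4)] = -20*y*exp(3*y)*cos(2*y**2 + 3*y/4) - 15*exp(3*y)*sin(2*y**2 + 3*y/4) - 15*exp(3*y)*cos(2*y**2 + 3*y/4)/4, which equals f(y).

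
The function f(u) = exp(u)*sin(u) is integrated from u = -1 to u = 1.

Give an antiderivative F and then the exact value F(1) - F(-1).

Antiderivative: F(u) = exp(u)*sin(u)/2 - exp(u)*cos(u)/2; value = -exp(1)*cos(1)/2 + exp(-1)*cos(1)/2 + exp(-1)*sin(1)/2 + exp(1)*sin(1)/2

Whatever form F(u) takes, F'(u) = f(u) is non-negotiable.
F(u) = exp(u)*sin(u)/2 - exp(u)*cos(u)/2 is an antiderivative of f.
Check: d/du[exp(u)*sin(u)/2 - exp(u)*cos(u)/2] = exp(u)*sin(u) = f(u).
F(1) = -exp(1)*cos(1)/2 + exp(1)*sin(1)/2; F(-1) = -exp(-1)*sin(1)/2 - exp(-1)*cos(1)/2.
Integral = F(1) - F(-1) = -exp(1)*cos(1)/2 + exp(-1)*cos(1)/2 + exp(-1)*sin(1)/2 + exp(1)*sin(1)/2.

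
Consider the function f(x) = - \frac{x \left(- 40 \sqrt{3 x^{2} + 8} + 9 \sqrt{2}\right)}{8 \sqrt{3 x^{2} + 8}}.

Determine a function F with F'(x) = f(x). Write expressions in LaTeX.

An antiderivative is F(x) = \frac{20 x^{2} - 3 \sqrt{2} \sqrt{3 x^{2} + 8} + 12}{8}.

A first test for any F(x): its x-derivative must equal f(x) identically.
Check: d/dx[\frac{20 x^{2} - 3 \sqrt{2} \sqrt{3 x^{2} + 8} + 12}{8}] = \frac{40 x \sqrt{3 x^{2} + 8} - 9 \sqrt{2} x}{8 \sqrt{3 x^{2} + 8}}, which equals f(x).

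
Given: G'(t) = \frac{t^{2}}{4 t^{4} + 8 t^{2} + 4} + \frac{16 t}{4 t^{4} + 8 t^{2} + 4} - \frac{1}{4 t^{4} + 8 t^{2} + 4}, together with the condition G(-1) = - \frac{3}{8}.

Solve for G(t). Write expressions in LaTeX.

G(t) = - \frac{t}{4 t^{2} + 4} + \frac{1}{2} - \frac{4}{2 t^{2} + 2}

G'(t) has the shape u'v + uv' for u = \frac{1}{2 t^{2} + 2} and v = - \frac{t}{2} - 4 — it is the derivative of the product u*v.
A general antiderivative is \frac{- \frac{t}{2} - 4}{2 t^{2} + 2} + C.
The condition gives C = - \frac{3}{8} - (- \frac{7}{8}) = \frac{1}{2}.
So G(t) = - \frac{t}{4 t^{2} + 4} + \frac{1}{2} - \frac{4}{2 t^{2} + 2}.
Check: d/dt[- \frac{t}{4 t^{2} + 4} + \frac{1}{2} - \frac{4}{2 t^{2} + 2}] = \frac{t^{2} + 16 t - 1}{4 t^{4} + 8 t^{2} + 4}, which equals G'(t).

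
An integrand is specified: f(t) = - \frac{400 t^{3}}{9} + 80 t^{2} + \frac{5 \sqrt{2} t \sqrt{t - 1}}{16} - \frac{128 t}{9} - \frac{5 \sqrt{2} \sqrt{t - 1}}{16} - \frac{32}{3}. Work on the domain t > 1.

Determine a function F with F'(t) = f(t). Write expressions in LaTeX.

Integrate term by term and add the pieces.
Check: d/dt[- \frac{100 t^{4}}{9} + \frac{80 t^{3}}{3} + \frac{\sqrt{2} t^{2} \sqrt{t - 1}}{8} - \frac{64 t^{2}}{9} - \frac{\sqrt{2} t \sqrt{t - 1}}{4} - \frac{32 t}{3} + \frac{\sqrt{2} \sqrt{t - 1}}{8}] = \frac{- 6400 t^{3} \sqrt{t - 1} + 11520 t^{2} \sqrt{t - 1} + 45 \sqrt{2} t^{2} - 2048 t \sqrt{t - 1} - 90 \sqrt{2} t - 1536 \sqrt{t - 1} + 45 \sqrt{2}}{144 \sqrt{t - 1}}, which equals f(t).

An antiderivative is F(t) = - \frac{100 t^{4}}{9} + \frac{80 t^{3}}{3} + \frac{\sqrt{2} t^{2} \sqrt{t - 1}}{8} - \frac{64 t^{2}}{9} - \frac{\sqrt{2} t \sqrt{t - 1}}{4} - \frac{32 t}{3} + \frac{\sqrt{2} \sqrt{t - 1}}{8}.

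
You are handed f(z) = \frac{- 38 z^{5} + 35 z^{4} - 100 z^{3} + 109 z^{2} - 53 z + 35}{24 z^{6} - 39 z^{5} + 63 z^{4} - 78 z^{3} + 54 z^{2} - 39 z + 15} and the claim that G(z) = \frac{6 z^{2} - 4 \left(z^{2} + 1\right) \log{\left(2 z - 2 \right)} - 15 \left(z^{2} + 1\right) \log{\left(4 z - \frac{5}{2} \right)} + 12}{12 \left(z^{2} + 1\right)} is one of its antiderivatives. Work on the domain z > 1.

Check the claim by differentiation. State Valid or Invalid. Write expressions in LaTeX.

d/dz[G] = \frac{- 38 z^{5} + 35 z^{4} - 100 z^{3} + 109 z^{2} - 53 z + 35}{24 z^{6} - 39 z^{5} + 63 z^{4} - 78 z^{3} + 54 z^{2} - 39 z + 15}
This equals f(z) exactly, so the claim holds.

Valid - differentiating G returns exactly f.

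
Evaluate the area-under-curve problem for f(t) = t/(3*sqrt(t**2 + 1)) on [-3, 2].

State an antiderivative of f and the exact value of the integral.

The substitution u = t**2 + 1 works: f is exactly (dF/du)*(du/dt) for that inner function.
F(t) = sqrt(t**2 + 1)/3 is an antiderivative of f.
Check: d/dt[sqrt(t**2 + 1)/3] = t/(3*sqrt(t**2 + 1)) = f(t).
F(2) = sqrt(5)/3; F(-3) = sqrt(10)/3.
Integral = F(2) - F(-3) = -sqrt(10)/3 + sqrt(5)/3.

Antiderivative: F(t) = sqrt(t**2 + 1)/3; value = -sqrt(10)/3 + sqrt(5)/3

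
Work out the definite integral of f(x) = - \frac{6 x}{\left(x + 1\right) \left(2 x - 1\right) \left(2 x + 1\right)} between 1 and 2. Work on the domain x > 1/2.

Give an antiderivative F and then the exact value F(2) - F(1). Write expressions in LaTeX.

Antiderivative: F(x) = - \frac{\log{\left(x - \frac{1}{2} \right)}}{2} - \frac{3 \log{\left(x + \frac{1}{2} \right)}}{2} + 2 \log{\left(x + 1 \right)}; value = - \frac{5 \log{\left(2 \right)}}{2} - \frac{3 \log{\left(\frac{5}{2} \right)}}{2} + \log{\left(\frac{3}{2} \right)} + 2 \log{\left(3 \right)}

Factor the denominator (\left(x + 1\right) \left(2 x - 1\right) \left(2 x + 1\right)) and decompose: f = - \frac{3}{2 x + 1} - \frac{1}{2 x - 1} + \frac{2}{x + 1}; each piece integrates to a log, atan, or power term.
F(x) = - \frac{\log{\left(x - \frac{1}{2} \right)}}{2} - \frac{3 \log{\left(x + \frac{1}{2} \right)}}{2} + 2 \log{\left(x + 1 \right)} is an antiderivative of f.
Check: d/dx[- \frac{\log{\left(x - \frac{1}{2} \right)}}{2} - \frac{3 \log{\left(x + \frac{1}{2} \right)}}{2} + 2 \log{\left(x + 1 \right)}] = - \frac{6 x}{4 x^{3} + 4 x^{2} - x - 1}, which equals f(x).
F(2) = - \frac{3 \log{\left(\frac{5}{2} \right)}}{2} - \frac{\log{\left(\frac{3}{2} \right)}}{2} + 2 \log{\left(3 \right)}; F(1) = - \frac{3 \log{\left(\frac{3}{2} \right)}}{2} + \frac{5 \log{\left(2 \right)}}{2}.
Integral = F(2) - F(1) = - \frac{5 \log{\left(2 \right)}}{2} - \frac{3 \log{\left(\frac{5}{2} \right)}}{2} + \log{\left(\frac{3}{2} \right)} + 2 \log{\left(3 \right)}.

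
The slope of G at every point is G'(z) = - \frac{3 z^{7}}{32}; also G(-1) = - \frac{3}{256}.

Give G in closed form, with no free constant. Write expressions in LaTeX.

Whatever form G(z) takes, its d/dz must return the stated G'(z).
A general antiderivative is - \frac{3 z^{8}}{256} + C.
The condition gives C = - \frac{3}{256} - (- \frac{3}{256}) = 0.
So G(z) = - \frac{3 z^{8}}{256}.
Check: d/dz[- \frac{3 z^{8}}{256}] = - \frac{3 z^{7}}{32} = G'(z).

G(z) = - \frac{3 z^{8}}{256}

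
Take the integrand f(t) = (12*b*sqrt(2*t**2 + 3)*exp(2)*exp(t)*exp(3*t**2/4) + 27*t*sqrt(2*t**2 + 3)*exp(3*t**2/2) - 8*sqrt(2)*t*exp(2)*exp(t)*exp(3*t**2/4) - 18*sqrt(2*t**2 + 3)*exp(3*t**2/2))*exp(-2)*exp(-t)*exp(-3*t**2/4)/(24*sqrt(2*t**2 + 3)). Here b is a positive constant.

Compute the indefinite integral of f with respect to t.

Any candidate F(t) must reproduce f(t) exactly when differentiated.
Check: d/dt[b*t/2 - sqrt(t**2 + 3/2)/3 + 3*exp(-2)*exp(-t)*exp(3*t**2/4)/4] = (12*b*sqrt(2*t**2 + 3)*exp(2)*exp(t) + 27*t*sqrt(2*t**2 + 3)*exp(3*t**2/4) - 8*sqrt(2)*t*exp(2)*exp(t) - 18*sqrt(2*t**2 + 3)*exp(3*t**2/4))*exp(-2)*exp(-t)/(24*sqrt(2*t**2 + 3)), which equals f(t).

F(t) = b*t/2 - sqrt(t**2 + 3/2)/3 + 3*exp(-2)*exp(-t)*exp(3*t**2/4)/4 + C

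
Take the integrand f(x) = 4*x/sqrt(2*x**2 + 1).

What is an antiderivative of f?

An antiderivative is F(x) = 2*sqrt(2*x**2 + 1).

The substitution u = 2*x**2 + 1 works: f is exactly (dF/du)*(du/dx) for that inner function.
Check: d/dx[2*sqrt(2*x**2 + 1)] = 4*x/sqrt(2*x**2 + 1) = f(x).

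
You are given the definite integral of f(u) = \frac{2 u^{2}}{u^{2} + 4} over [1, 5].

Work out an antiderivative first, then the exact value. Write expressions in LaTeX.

Antiderivative: F(u) = 2 \left(u - 2 \operatorname{atan}{\left(\frac{u}{2} \right)}\right); value = - 4 \operatorname{atan}{\left(\frac{5}{2} \right)} + 4 \operatorname{atan}{\left(\frac{1}{2} \right)} + 8

For F(u) to be correct the identity F'(u) - f(u) = 0 must hold.
F(u) = 2 \left(u - 2 \operatorname{atan}{\left(\frac{u}{2} \right)}\right) is an antiderivative of f.
Check: d/du[2 \left(u - 2 \operatorname{atan}{\left(\frac{u}{2} \right)}\right)] = \frac{2 u^{2}}{u^{2} + 4} = f(u).
F(5) = 10 - 4 \operatorname{atan}{\left(\frac{5}{2} \right)}; F(1) = 2 - 4 \operatorname{atan}{\left(\frac{1}{2} \right)}.
Integral = F(5) - F(1) = - 4 \operatorname{atan}{\left(\frac{5}{2} \right)} + 4 \operatorname{atan}{\left(\frac{1}{2} \right)} + 8.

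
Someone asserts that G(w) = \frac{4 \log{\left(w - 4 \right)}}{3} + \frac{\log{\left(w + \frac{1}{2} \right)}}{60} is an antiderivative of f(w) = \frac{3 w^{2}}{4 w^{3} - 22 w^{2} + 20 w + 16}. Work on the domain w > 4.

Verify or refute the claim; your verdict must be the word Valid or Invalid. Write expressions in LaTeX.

d/dw[G] = \frac{27 w + 12}{20 w^{2} - 70 w - 40}
d/dw[G] - f(w) = \frac{3}{5 w - 10} != 0.

Invalid: d/dw[G] - f = \frac{3}{5 w - 10}, which is not 0.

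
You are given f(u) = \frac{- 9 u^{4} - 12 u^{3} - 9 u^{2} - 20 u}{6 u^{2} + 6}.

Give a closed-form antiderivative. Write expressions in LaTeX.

Whatever form F(u) takes, F'(u) = f(u) is non-negotiable.
Check: d/du[- \frac{u^{3}}{2} - u^{2} - \frac{2 \log{\left(2 u^{2} + 2 \right)}}{3}] = \frac{- 9 u^{4} - 12 u^{3} - 9 u^{2} - 20 u}{6 u^{2} + 6} = f(u).

An antiderivative is F(u) = - \frac{u^{3}}{2} - u^{2} - \frac{2 \log{\left(2 u^{2} + 2 \right)}}{3}.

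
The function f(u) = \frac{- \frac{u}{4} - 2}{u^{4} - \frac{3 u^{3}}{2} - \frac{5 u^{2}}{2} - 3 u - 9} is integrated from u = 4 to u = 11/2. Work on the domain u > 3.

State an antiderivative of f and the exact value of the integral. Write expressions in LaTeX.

Antiderivative: F(u) = - \frac{\log{\left(u - 3 \right)}}{18} + \frac{13 \log{\left(u + \frac{3}{2} \right)}}{153} - \frac{\log{\left(u^{2} + 2 \right)}}{68} + \frac{5 \sqrt{2} \operatorname{atan}{\left(\frac{\sqrt{2} u}{2} \right)}}{34}; value = - \frac{5 \sqrt{2} \operatorname{atan}{\left(2 \sqrt{2} \right)}}{34} - \frac{13 \log{\left(\frac{11}{2} \right)}}{153} - \frac{\log{\left(\frac{129}{4} \right)}}{68} - \frac{\log{\left(\frac{5}{2} \right)}}{18} + \frac{\log{\left(18 \right)}}{68} + \frac{13 \log{\left(7 \right)}}{153} + \frac{5 \sqrt{2} \operatorname{atan}{\left(\frac{11 \sqrt{2}}{4} \right)}}{34}

Factor the denominator (2 \left(u - 3\right) \left(2 u + 3\right) \left(u^{2} + 2\right)) and decompose: f = - \frac{u - 10}{34 \left(u^{2} + 2\right)} + \frac{26}{153 \left(2 u + 3\right)} - \frac{1}{18 \left(u - 3\right)}; each piece integrates to a log, atan, or power term.
F(u) = - \frac{\log{\left(u - 3 \right)}}{18} + \frac{13 \log{\left(u + \frac{3}{2} \right)}}{153} - \frac{\log{\left(u^{2} + 2 \right)}}{68} + \frac{5 \sqrt{2} \operatorname{atan}{\left(\frac{\sqrt{2} u}{2} \right)}}{34} is an antiderivative of f.
Check: d/du[- \frac{\log{\left(u - 3 \right)}}{18} + \frac{13 \log{\left(u + \frac{3}{2} \right)}}{153} - \frac{\log{\left(u^{2} + 2 \right)}}{68} + \frac{5 \sqrt{2} \operatorname{atan}{\left(\frac{\sqrt{2} u}{2} \right)}}{34}] = \frac{- u - 8}{4 u^{4} - 6 u^{3} - 10 u^{2} - 12 u - 36}, which equals f(u).
F(11/2) = - \frac{\log{\left(\frac{129}{4} \right)}}{68} - \frac{\log{\left(\frac{5}{2} \right)}}{18} + \frac{13 \log{\left(7 \right)}}{153} + \frac{5 \sqrt{2} \operatorname{atan}{\left(\frac{11 \sqrt{2}}{4} \right)}}{34}; F(4) = - \frac{\log{\left(18 \right)}}{68} + \frac{13 \log{\left(\frac{11}{2} \right)}}{153} + \frac{5 \sqrt{2} \operatorname{atan}{\left(2 \sqrt{2} \right)}}{34}.
Integral = F(11/2) - F(4) = - \frac{5 \sqrt{2} \operatorname{atan}{\left(2 \sqrt{2} \right)}}{34} - \frac{13 \log{\left(\frac{11}{2} \right)}}{153} - \frac{\log{\left(\frac{129}{4} \right)}}{68} - \frac{\log{\left(\frac{5}{2} \right)}}{18} + \frac{\log{\left(18 \right)}}{68} + \frac{13 \log{\left(7 \right)}}{153} + \frac{5 \sqrt{2} \operatorname{atan}{\left(\frac{11 \sqrt{2}}{4} \right)}}{34}.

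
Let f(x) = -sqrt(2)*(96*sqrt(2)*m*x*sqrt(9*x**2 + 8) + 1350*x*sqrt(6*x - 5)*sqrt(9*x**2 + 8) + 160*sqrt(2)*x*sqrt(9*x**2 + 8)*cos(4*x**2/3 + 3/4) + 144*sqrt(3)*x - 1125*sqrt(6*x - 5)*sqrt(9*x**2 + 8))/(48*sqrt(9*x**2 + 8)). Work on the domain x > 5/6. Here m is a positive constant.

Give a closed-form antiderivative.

An antiderivative is F(x) = (-96*m*x**2 - 15*sqrt(2)*(6*x - 5)**(5/2) - 16*sqrt(6)*sqrt(9*x**2 + 8) - 120*sin(4*x**2/3 + 3/4))/48.

Check any antiderivative F(x) by computing F'(x) and comparing it with f(x).
Check: d/dx[(-96*m*x**2 - 15*sqrt(2)*(6*x - 5)**(5/2) - 16*sqrt(6)*sqrt(9*x**2 + 8) - 120*sin(4*x**2/3 + 3/4))/48] = (-192*m*x*sqrt(9*x**2 + 8) - 1350*sqrt(2)*x*sqrt(6*x - 5)*sqrt(9*x**2 + 8) - 320*x*sqrt(9*x**2 + 8)*cos(4*x**2/3 + 3/4) - 144*sqrt(6)*x + 1125*sqrt(2)*sqrt(6*x - 5)*sqrt(9*x**2 + 8))/(48*sqrt(9*x**2 + 8)), which equals f(x).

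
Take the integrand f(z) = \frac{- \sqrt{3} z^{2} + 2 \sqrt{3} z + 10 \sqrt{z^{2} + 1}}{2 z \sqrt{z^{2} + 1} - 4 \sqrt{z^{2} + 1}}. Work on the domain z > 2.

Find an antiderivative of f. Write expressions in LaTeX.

Differentiate the proposed F(z) back; it has to land on f(z) exactly.
Check: d/dz[- \frac{\sqrt{3 z^{2} + 3}}{2} + 5 \log{\left(\frac{z}{2} - 1 \right)}] = \frac{- \sqrt{3} z^{2} + 2 \sqrt{3} z + 10 \sqrt{z^{2} + 1}}{2 z \sqrt{z^{2} + 1} - 4 \sqrt{z^{2} + 1}} = f(z).

An antiderivative is F(z) = - \frac{\sqrt{3 z^{2} + 3}}{2} + 5 \log{\left(\frac{z}{2} - 1 \right)}.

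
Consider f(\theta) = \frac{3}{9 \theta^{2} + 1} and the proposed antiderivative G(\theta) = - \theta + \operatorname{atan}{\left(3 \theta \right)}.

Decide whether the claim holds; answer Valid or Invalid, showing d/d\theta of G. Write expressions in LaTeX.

Invalid: d/d\theta[G] - f = -1, which is not 0.

d/d\theta[G] = \frac{2 - 9 \theta^{2}}{9 \theta^{2} + 1}
d/d\theta[G] - f(\theta) = -1 != 0.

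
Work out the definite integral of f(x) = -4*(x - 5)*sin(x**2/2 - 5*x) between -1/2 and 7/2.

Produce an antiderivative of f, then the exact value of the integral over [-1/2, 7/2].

The substitution u = x**2/2 - 5*x works: f is exactly (dF/du)*(du/dx) for that inner function.
F(x) = 4*cos(x**2/2 - 5*x) is an antiderivative of f.
Check: d/dx[4*cos(x**2/2 - 5*x)] = -4*x*sin(x**2/2 - 5*x) + 20*sin(x**2/2 - 5*x), which equals f(x).
F(7/2) = 4*cos(91/8); F(-1/2) = 4*cos(21/8).
Integral = F(7/2) - F(-1/2) = 4*cos(91/8) - 4*cos(21/8).

Antiderivative: F(x) = 4*cos(x**2/2 - 5*x); value = 4*cos(91/8) - 4*cos(21/8)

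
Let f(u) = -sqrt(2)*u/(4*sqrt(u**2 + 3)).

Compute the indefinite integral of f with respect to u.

The substitution w = u**2/2 + 3/2 works: f is exactly (dF/dw)*(dw/du) for that inner function.
Check: d/du[-sqrt(2)*sqrt(u**2 + 3)/4] = -sqrt(2)*u/(4*sqrt(u**2 + 3)) = f(u).

F(u) = -sqrt(2)*sqrt(u**2 + 3)/4 + C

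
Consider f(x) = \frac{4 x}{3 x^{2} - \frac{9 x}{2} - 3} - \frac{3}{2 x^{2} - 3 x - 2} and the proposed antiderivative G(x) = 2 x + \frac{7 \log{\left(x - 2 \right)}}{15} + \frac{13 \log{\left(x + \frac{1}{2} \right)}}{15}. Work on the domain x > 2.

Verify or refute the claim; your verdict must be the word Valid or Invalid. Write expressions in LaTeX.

Invalid: d/dx[G] - f = 2, which is not 0.

d/dx[G] = \frac{12 x^{2} - 10 x - 21}{6 x^{2} - 9 x - 6}
d/dx[G] - f(x) = 2 != 0.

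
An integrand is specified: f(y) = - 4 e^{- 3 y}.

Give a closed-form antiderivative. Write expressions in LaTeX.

An antiderivative is F(y) = \frac{4 e^{- 3 y}}{3}.

A first test for any F(y): its y-derivative must equal f(y) identically.
Check: d/dy[\frac{4 e^{- 3 y}}{3}] = - 4 e^{- 3 y} = f(y).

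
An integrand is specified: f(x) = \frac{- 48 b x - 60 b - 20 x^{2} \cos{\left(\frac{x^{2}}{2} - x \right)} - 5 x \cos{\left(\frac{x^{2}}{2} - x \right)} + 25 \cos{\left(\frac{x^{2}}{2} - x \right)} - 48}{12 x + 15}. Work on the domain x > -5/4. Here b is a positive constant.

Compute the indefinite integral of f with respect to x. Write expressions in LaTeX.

F(x) = \frac{- 12 b x - 12 \log{\left(2 x + \frac{5}{2} \right)} - 5 \sin{\left(\frac{x^{2}}{2} - x \right)}}{3} + C

Any candidate F(x) must reproduce f(x) exactly when differentiated.
Check: d/dx[\frac{- 12 b x - 12 \log{\left(2 x + \frac{5}{2} \right)} - 5 \sin{\left(\frac{x^{2}}{2} - x \right)}}{3}] = \frac{- 48 b x - 60 b - 20 x^{2} \cos{\left(\frac{x^{2}}{2} - x \right)} - 5 x \cos{\left(\frac{x^{2}}{2} - x \right)} + 25 \cos{\left(\frac{x^{2}}{2} - x \right)} - 48}{12 x + 15} = f(x).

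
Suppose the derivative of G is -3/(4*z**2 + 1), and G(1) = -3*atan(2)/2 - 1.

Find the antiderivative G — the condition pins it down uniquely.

For G(z) to be correct, d/dz[G] must agree with the stated G'(z) identically.
A general antiderivative is -3*atan(2*z)/2 + C.
The condition gives C = -3*atan(2)/2 - 1 - (-3*atan(2)/2) = -1.
So G(z) = -(3*atan(2*z) + 2)/2.
Check: d/dz[-(3*atan(2*z) + 2)/2] = -3/(4*z**2 + 1) = G'(z).

G(z) = -(3*atan(2*z) + 2)/2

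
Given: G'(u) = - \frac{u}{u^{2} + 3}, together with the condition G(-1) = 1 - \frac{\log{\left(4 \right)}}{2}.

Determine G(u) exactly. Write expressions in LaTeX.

The substitution w = u^{2} + 3 works: G'(u) is exactly (dG/dw)*(dw/du) for that inner function.
A general antiderivative is - \frac{\log{\left(u^{2} + 3 \right)}}{2} + C.
The condition gives C = 1 - \frac{\log{\left(4 \right)}}{2} - (- \frac{\log{\left(4 \right)}}{2}) = 1.
So G(u) = 1 - \frac{\log{\left(u^{2} + 3 \right)}}{2}.
Check: d/du[1 - \frac{\log{\left(u^{2} + 3 \right)}}{2}] = - \frac{u}{u^{2} + 3} = G'(u).

G(u) = 1 - \frac{\log{\left(u^{2} + 3 \right)}}{2}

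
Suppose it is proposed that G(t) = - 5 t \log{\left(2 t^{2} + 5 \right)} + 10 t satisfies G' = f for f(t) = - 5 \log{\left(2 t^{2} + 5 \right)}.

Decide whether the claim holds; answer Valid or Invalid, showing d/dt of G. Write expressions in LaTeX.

Invalid: d/dt[G] - f = \frac{50}{2 t^{2} + 5}, which is not 0.

d/dt[G] = \frac{- 10 t^{2} \log{\left(2 t^{2} + 5 \right)} - 25 \log{\left(2 t^{2} + 5 \right)} + 50}{2 t^{2} + 5}
d/dt[G] - f(t) = \frac{50}{2 t^{2} + 5} != 0.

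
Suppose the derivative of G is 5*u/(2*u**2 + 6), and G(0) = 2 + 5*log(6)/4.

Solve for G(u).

G(u) = (5*log(2*u**2 + 6) + 8)/4

The substitution w = 2*u**2 + 6 works: G'(u) is exactly (dG/dw)*(dw/du) for that inner function.
A general antiderivative is 5*log(2*u**2 + 6)/4 + C.
The condition gives C = 2 + 5*log(6)/4 - (5*log(6)/4) = 2.
So G(u) = (5*log(2*u**2 + 6) + 8)/4.
Check: d/du[(5*log(2*u**2 + 6) + 8)/4] = 5*u/(2*u**2 + 6) = G'(u).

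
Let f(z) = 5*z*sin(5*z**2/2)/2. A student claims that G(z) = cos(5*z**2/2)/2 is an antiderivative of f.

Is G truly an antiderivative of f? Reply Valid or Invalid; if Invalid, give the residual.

Invalid: d/dz[G] - f = -5*z*sin(5*z**2/2), which is not 0.

d/dz[G] = -5*z*sin(5*z**2/2)/2
d/dz[G] - f(z) = -5*z*sin(5*z**2/2) != 0.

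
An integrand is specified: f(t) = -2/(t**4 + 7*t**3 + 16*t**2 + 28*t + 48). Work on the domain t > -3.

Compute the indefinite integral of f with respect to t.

F(t) = (-40*log(t + 3) + 26*log(t + 4) + 7*log(t**2 + 4) - 8*atan(t/2))/260 + C

The denominator factors as (t + 3)*(t + 4)*(t**2 + 4); partial fractions split f into directly integrable pieces: (7*t - 8)/(130*(t**2 + 4)) + 1/(10*(t + 4)) - 2/(13*(t + 3)).
Check: d/dt[(-40*log(t + 3) + 26*log(t + 4) + 7*log(t**2 + 4) - 8*atan(t/2))/260] = -2/(t**4 + 7*t**3 + 16*t**2 + 28*t + 48) = f(t).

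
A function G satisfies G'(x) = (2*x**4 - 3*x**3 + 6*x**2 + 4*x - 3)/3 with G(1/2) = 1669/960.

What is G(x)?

Whatever form G(x) takes, its d/dx must return the stated G'(x).
A general antiderivative is 2*x**5/15 - x**4/4 + 2*x**3/3 + 2*x**2/3 - x + C.
The condition gives C = 1669/960 - (-251/960) = 2.
So G(x) = (8*x**5 - 15*x**4 + 40*x**3 + 40*x**2 - 60*x + 120)/60.
Check: d/dx[(8*x**5 - 15*x**4 + 40*x**3 + 40*x**2 - 60*x + 120)/60] = 2*x**4/3 - x**3 + 2*x**2 + 4*x/3 - 1, which equals G'(x).

G(x) = (8*x**5 - 15*x**4 + 40*x**3 + 40*x**2 - 60*x + 120)/60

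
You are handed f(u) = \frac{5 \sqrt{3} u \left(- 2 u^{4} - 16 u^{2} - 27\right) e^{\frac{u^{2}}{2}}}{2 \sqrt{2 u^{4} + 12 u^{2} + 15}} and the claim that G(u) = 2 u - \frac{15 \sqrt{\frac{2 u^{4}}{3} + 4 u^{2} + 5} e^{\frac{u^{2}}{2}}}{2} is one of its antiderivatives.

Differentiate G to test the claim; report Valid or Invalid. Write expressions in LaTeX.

d/du[G] = \frac{\sqrt{3} \left(- 30 u^{5} e^{\frac{u^{2}}{2}} - 240 u^{3} e^{\frac{u^{2}}{2}} - 405 u e^{\frac{u^{2}}{2}} + 4 \sqrt{3} \sqrt{2 u^{4} + 12 u^{2} + 15}\right)}{6 \sqrt{2 u^{4} + 12 u^{2} + 15}}
d/du[G] - f(u) = 2 != 0.

Invalid: d/du[G] - f = 2, which is not 0.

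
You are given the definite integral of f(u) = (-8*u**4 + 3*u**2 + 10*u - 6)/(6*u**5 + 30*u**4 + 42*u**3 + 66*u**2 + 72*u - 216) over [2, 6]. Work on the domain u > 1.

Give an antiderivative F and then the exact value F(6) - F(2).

Antiderivative: F(u) = (-169*(u + 3)*log(u - 1) - 101015*(u + 3)*log(u + 3) - 3488*(u + 3)*log(u**2 + 4) + 33552*(u + 3)*atan(u/2) - 170820)/(81120*(u + 3)); value = -20203*log(9)/16224 - 699*pi/6760 - 109*log(40)/2535 + 109*log(8)/2535 + 73/390 + 699*atan(3)/1690 + 50423*log(5)/40560

Factor the denominator (6*(u - 1)*(u + 3)**2*(u**2 + 4)) and decompose: f = -(218*u - 2097)/(2535*(u**2 + 4)) - 20203/(16224*(u + 3)) + 219/(104*(u + 3)**2) - 1/(480*(u - 1)); each piece integrates to a log, atan, or power term.
F(u) = (-169*(u + 3)*log(u - 1) - 101015*(u + 3)*log(u + 3) - 3488*(u + 3)*log(u**2 + 4) + 33552*(u + 3)*atan(u/2) - 170820)/(81120*(u + 3)) is an antiderivative of f.
Check: d/du[(-169*(u + 3)*log(u - 1) - 101015*(u + 3)*log(u + 3) - 3488*(u + 3)*log(u**2 + 4) + 33552*(u + 3)*atan(u/2) - 170820)/(81120*(u + 3))] = (-8*u**4 + 3*u**2 + 10*u - 6)/(6*u**5 + 30*u**4 + 42*u**3 + 66*u**2 + 72*u - 216) = f(u).
F(6) = -20203*log(9)/16224 - 73/312 - 109*log(40)/2535 - log(5)/480 + 699*atan(3)/1690; F(2) = -20203*log(5)/16224 - 219/520 - 109*log(8)/2535 + 699*pi/6760.
Integral = F(6) - F(2) = -20203*log(9)/16224 - 699*pi/6760 - 109*log(40)/2535 + 109*log(8)/2535 + 73/390 + 699*atan(3)/1690 + 50423*log(5)/40560.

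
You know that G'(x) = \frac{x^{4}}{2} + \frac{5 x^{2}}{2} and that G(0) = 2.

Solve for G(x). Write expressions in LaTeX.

G(x) = \frac{x^{5}}{10} + \frac{5 x^{3}}{6} + 2

Integrate term by term and add the pieces.
A general antiderivative is \frac{x^{5}}{10} + \frac{5 x^{3}}{6} + C.
The condition gives C = 2 - (0) = 2.
So G(x) = \frac{x^{5}}{10} + \frac{5 x^{3}}{6} + 2.
Check: d/dx[\frac{x^{5}}{10} + \frac{5 x^{3}}{6} + 2] = \frac{x^{4}}{2} + \frac{5 x^{2}}{2} = G'(x).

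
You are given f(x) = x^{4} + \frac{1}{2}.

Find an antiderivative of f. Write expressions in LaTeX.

An antiderivative is F(x) = \frac{x \left(2 x^{4} + 5\right)}{10}.

Whatever form F(x) takes, F'(x) = f(x) is non-negotiable.
Check: d/dx[\frac{x \left(2 x^{4} + 5\right)}{10}] = x^{4} + \frac{1}{2} = f(x).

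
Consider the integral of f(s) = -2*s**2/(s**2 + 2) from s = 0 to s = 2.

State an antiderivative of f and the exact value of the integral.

Antiderivative: F(s) = 2*(-s + sqrt(2)*atan(sqrt(2)*s/2)); value = -4 + 2*sqrt(2)*atan(sqrt(2))

Since d/ds undoes antidifferentiation here, F'(s) = f(s) is required of F(s).
F(s) = 2*(-s + sqrt(2)*atan(sqrt(2)*s/2)) is an antiderivative of f.
Check: d/ds[2*(-s + sqrt(2)*atan(sqrt(2)*s/2))] = -2*s**2/(s**2 + 2) = f(s).
F(2) = -4 + 2*sqrt(2)*atan(sqrt(2)); F(0) = 0.
Integral = F(2) - F(0) = -4 + 2*sqrt(2)*atan(sqrt(2)).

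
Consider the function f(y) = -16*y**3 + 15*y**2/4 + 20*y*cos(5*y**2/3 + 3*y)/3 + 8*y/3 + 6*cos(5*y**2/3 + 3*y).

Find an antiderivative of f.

The integrand splits into summands that can be handled one at a time.
Check: d/dy[(-48*y**4 + 15*y**3 + 16*y**2 + 24*sin(5*y**2/3 + 3*y))/12] = -16*y**3 + 15*y**2/4 + 20*y*cos(5*y**2/3 + 3*y)/3 + 8*y/3 + 6*cos(5*y**2/3 + 3*y) = f(y).

An antiderivative is F(y) = (-48*y**4 + 15*y**3 + 16*y**2 + 24*sin(5*y**2/3 + 3*y))/12.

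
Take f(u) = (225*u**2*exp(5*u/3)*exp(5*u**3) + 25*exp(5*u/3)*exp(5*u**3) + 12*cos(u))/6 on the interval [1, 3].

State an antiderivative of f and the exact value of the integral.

Since d/du undoes antidifferentiation here, F'(u) = f(u) is required of F(u).
F(u) = 5*exp(5*u/3)*exp(5*u**3)/2 + 2*sin(u) is an antiderivative of f.
Check: d/du[5*exp(5*u/3)*exp(5*u**3)/2 + 2*sin(u)] = 75*u**2*exp(5*u/3)*exp(5*u**3)/2 + 25*exp(5*u/3)*exp(5*u**3)/6 + 2*cos(u), which equals f(u).
F(3) = 2*sin(3) + 5*exp(140)/2; F(1) = 2*sin(1) + 5*exp(20/3)/2.
Integral = F(3) - F(1) = -5*exp(20/3)/2 - 2*sin(1) + 2*sin(3) + 5*exp(140)/2.

Antiderivative: F(u) = 5*exp(5*u/3)*exp(5*u**3)/2 + 2*sin(u); value = -5*exp(20/3)/2 - 2*sin(1) + 2*sin(3) + 5*exp(140)/2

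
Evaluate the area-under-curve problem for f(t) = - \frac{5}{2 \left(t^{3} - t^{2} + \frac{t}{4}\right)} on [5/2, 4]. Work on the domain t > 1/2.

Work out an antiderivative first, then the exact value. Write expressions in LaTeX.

Antiderivative: F(t) = \frac{10 \left(- 2 t \log{\left(t \right)} + 2 t \log{\left(t - \frac{1}{2} \right)} + \log{\left(t \right)} - \log{\left(t - \frac{1}{2} \right)} + 1\right)}{2 t - 1}; value = - 10 \log{\left(4 \right)} - 10 \log{\left(2 \right)} - \frac{15}{14} + 10 \log{\left(\frac{5}{2} \right)} + 10 \log{\left(\frac{7}{2} \right)}

Factor the denominator (t \left(2 t - 1\right)^{2}) and decompose: f = \frac{20}{2 t - 1} - \frac{20}{\left(2 t - 1\right)^{2}} - \frac{10}{t}; each piece integrates to a log, atan, or power term.
F(t) = \frac{10 \left(- 2 t \log{\left(t \right)} + 2 t \log{\left(t - \frac{1}{2} \right)} + \log{\left(t \right)} - \log{\left(t - \frac{1}{2} \right)} + 1\right)}{2 t - 1} is an antiderivative of f.
Check: d/dt[\frac{10 \left(- 2 t \log{\left(t \right)} + 2 t \log{\left(t - \frac{1}{2} \right)} + \log{\left(t \right)} - \log{\left(t - \frac{1}{2} \right)} + 1\right)}{2 t - 1}] = - \frac{10}{4 t^{3} - 4 t^{2} + t}, which equals f(t).
F(4) = - 10 \log{\left(4 \right)} + \frac{10}{7} + 10 \log{\left(\frac{7}{2} \right)}; F(5/2) = - 10 \log{\left(\frac{5}{2} \right)} + \frac{5}{2} + 10 \log{\left(2 \right)}.
Integral = F(4) - F(5/2) = - 10 \log{\left(4 \right)} - 10 \log{\left(2 \right)} - \frac{15}{14} + 10 \log{\left(\frac{5}{2} \right)} + 10 \log{\left(\frac{7}{2} \right)}.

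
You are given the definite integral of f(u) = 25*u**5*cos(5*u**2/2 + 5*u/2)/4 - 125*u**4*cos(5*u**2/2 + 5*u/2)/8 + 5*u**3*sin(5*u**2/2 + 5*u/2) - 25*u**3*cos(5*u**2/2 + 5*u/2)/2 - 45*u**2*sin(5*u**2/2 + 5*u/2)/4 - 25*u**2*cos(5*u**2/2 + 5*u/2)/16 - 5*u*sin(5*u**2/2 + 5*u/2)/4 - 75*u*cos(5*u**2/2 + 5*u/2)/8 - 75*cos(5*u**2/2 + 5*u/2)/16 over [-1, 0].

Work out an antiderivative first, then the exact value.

Recognize the product-rule pattern: f = v'r + vr' with v = 5*u**4/4 - 15*u**3/4 - 5*u**2/8 - 15/8, r = sin(5*u**2/2 + 5*u/2), so integration by parts undoes it.
F(u) = -5*(-u**4 + 3*u**3 + u**2/2 + 3/2)*sin(5*u**2/2 + 5*u/2)/4 is an antiderivative of f.
Check: d/du[-5*(-u**4 + 3*u**3 + u**2/2 + 3/2)*sin(5*u**2/2 + 5*u/2)/4] = 25*u**5*cos(5*u**2/2 + 5*u/2)/4 - 125*u**4*cos(5*u**2/2 + 5*u/2)/8 + 5*u**3*sin(5*u**2/2 + 5*u/2) - 25*u**3*cos(5*u**2/2 + 5*u/2)/2 - 45*u**2*sin(5*u**2/2 + 5*u/2)/4 - 25*u**2*cos(5*u**2/2 + 5*u/2)/16 - 5*u*sin(5*u**2/2 + 5*u/2)/4 - 75*u*cos(5*u**2/2 + 5*u/2)/8 - 75*cos(5*u**2/2 + 5*u/2)/16 = f(u).
F(0) = 0; F(-1) = 0.
Integral = F(0) - F(-1) = 0.

Antiderivative: F(u) = -5*(-u**4 + 3*u**3 + u**2/2 + 3/2)*sin(5*u**2/2 + 5*u/2)/4; value = 0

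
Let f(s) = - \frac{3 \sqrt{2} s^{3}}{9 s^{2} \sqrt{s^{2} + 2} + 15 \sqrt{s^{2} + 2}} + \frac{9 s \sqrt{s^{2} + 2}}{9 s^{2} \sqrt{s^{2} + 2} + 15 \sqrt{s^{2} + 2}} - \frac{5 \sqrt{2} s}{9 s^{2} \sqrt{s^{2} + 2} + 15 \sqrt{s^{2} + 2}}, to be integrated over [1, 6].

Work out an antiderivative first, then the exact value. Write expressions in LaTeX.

Integrate term by term and add the pieces.
F(s) = \frac{\sqrt{2} \left(- 4 \sqrt{s^{2} + 2} + 3 \sqrt{2} \log{\left(s^{2} + \frac{5}{3} \right)}\right)}{12} is an antiderivative of f.
Check: d/ds[\frac{\sqrt{2} \left(- 4 \sqrt{s^{2} + 2} + 3 \sqrt{2} \log{\left(s^{2} + \frac{5}{3} \right)}\right)}{12}] = \frac{- 3 \sqrt{2} s^{3} + 9 s \sqrt{s^{2} + 2} - 5 \sqrt{2} s}{9 s^{2} \sqrt{s^{2} + 2} + 15 \sqrt{s^{2} + 2}}, which equals f(s).
F(6) = - \frac{2 \sqrt{19}}{3} + \frac{\log{\left(\frac{113}{3} \right)}}{2}; F(1) = - \frac{\sqrt{6}}{3} + \frac{\log{\left(\frac{8}{3} \right)}}{2}.
Integral = F(6) - F(1) = - \frac{2 \sqrt{19}}{3} - \frac{\log{\left(\frac{8}{3} \right)}}{2} + \frac{\sqrt{6}}{3} + \frac{\log{\left(\frac{113}{3} \right)}}{2}.

Antiderivative: F(s) = \frac{\sqrt{2} \left(- 4 \sqrt{s^{2} + 2} + 3 \sqrt{2} \log{\left(s^{2} + \frac{5}{3} \right)}\right)}{12}; value = - \frac{2 \sqrt{19}}{3} - \frac{\log{\left(\frac{8}{3} \right)}}{2} + \frac{\sqrt{6}}{3} + \frac{\log{\left(\frac{113}{3} \right)}}{2}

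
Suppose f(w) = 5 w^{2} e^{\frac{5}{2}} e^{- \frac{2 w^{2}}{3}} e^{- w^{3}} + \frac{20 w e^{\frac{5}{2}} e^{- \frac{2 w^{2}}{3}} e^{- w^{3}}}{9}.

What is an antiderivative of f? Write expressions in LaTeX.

An antiderivative is F(w) = - \frac{5 e^{- w^{3} - \frac{2 w^{2}}{3} + \frac{5}{2}}}{3}.

f matches the chain-rule pattern g'(h)*h' with inner function h(w) = - w^{3} - \frac{2 w^{2}}{3} + \frac{5}{2}; substituting u = h(w) collapses the integral.
Check: d/dw[- \frac{5 e^{- w^{3} - \frac{2 w^{2}}{3} + \frac{5}{2}}}{3}] = \frac{\left(45 w^{2} + 20 w\right) e^{\frac{5}{2}} e^{- \frac{2 w^{2}}{3}} e^{- w^{3}}}{9}, which equals f(w).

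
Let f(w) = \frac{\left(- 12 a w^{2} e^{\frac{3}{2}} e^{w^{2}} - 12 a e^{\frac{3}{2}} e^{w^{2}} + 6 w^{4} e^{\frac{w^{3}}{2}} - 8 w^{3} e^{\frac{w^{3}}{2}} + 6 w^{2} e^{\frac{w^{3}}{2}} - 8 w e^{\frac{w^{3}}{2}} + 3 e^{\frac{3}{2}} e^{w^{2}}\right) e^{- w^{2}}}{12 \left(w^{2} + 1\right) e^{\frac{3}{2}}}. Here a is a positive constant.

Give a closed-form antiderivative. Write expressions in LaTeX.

For F(w) to be correct the identity F'(w) - f(w) = 0 must hold.
Check: d/dw[- \frac{12 a w - 3 \operatorname{atan}{\left(w \right)} - \frac{4 e^{- w^{2}} e^{\frac{w^{3}}{2}}}{e^{\frac{3}{2}}}}{12}] = \frac{- 12 a w^{2} e^{\frac{3}{2}} e^{w^{2}} - 12 a e^{\frac{3}{2}} e^{w^{2}} + 6 w^{4} e^{\frac{w^{3}}{2}} - 8 w^{3} e^{\frac{w^{3}}{2}} + 6 w^{2} e^{\frac{w^{3}}{2}} - 8 w e^{\frac{w^{3}}{2}} + 3 e^{\frac{3}{2}} e^{w^{2}}}{12 w^{2} e^{\frac{3}{2}} e^{w^{2}} + 12 e^{\frac{3}{2}} e^{w^{2}}}, which equals f(w).

An antiderivative is F(w) = - \frac{12 a w - 3 \operatorname{atan}{\left(w \right)} - \frac{4 e^{- w^{2}} e^{\frac{w^{3}}{2}}}{e^{\frac{3}{2}}}}{12}.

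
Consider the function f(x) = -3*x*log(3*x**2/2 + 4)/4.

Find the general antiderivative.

An antiderivative F(x) passes only if d/dx[F] lands on f(x) exactly.
Check: d/dx[-(3*x**2*log(3*x**2/2 + 4) - 3*x**2 + 8*log(3*x**2 + 8))/8] = -3*x*log(3*x**2/2 + 4)/4 = f(x).

F(x) = -(3*x**2*log(3*x**2/2 + 4) - 3*x**2 + 8*log(3*x**2 + 8))/8 + C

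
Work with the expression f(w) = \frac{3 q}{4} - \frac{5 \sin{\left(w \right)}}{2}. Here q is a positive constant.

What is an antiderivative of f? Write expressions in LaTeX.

Check any antiderivative F(w) by computing F'(w) and comparing it with f(w).
Check: d/dw[\frac{3 q w}{4} + \frac{5 \cos{\left(w \right)}}{2}] = \frac{3 q}{4} - \frac{5 \sin{\left(w \right)}}{2} = f(w).

An antiderivative is F(w) = \frac{3 q w}{4} + \frac{5 \cos{\left(w \right)}}{2}.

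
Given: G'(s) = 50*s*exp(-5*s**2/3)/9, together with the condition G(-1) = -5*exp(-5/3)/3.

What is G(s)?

G(s) = -5*exp(-5*s**2/3)/3

The substitution u = -5*s**2/3 works: G'(s) is exactly (dG/du)*(du/ds) for that inner function.
A general antiderivative is -5*exp(-5*s**2/3)/3 + C.
The condition gives C = -5*exp(-5/3)/3 - (-5*exp(-5/3)/3) = 0.
So G(s) = -5*exp(-5*s**2/3)/3.
Check: d/ds[-5*exp(-5*s**2/3)/3] = 50*s*exp(-5*s**2/3)/9 = G'(s).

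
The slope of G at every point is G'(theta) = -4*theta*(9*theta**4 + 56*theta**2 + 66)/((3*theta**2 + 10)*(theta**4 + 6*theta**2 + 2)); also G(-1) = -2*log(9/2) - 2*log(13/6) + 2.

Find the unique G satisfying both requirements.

A first test for any G(theta): its theta-derivative must equal the given G'(theta).
A general antiderivative is -2*log(theta**2/2 + 5/3) - 2*log(theta**4/2 + 3*theta**2 + 1) + C.
The condition gives C = -2*log(9/2) - 2*log(13/6) + 2 - (-2*log(9/2) - 2*log(13/6)) = 2.
So G(theta) = -2*log(theta**2/2 + 5/3) - 2*log(theta**4/2 + 3*theta**2 + 1) + 2.
Check: d/dtheta[-2*log(theta**2/2 + 5/3) - 2*log(theta**4/2 + 3*theta**2 + 1) + 2] = (-36*theta**5 - 224*theta**3 - 264*theta)/(3*theta**6 + 28*theta**4 + 66*theta**2 + 20), which equals G'(theta).

G(theta) = -2*log(theta**2/2 + 5/3) - 2*log(theta**4/2 + 3*theta**2 + 1) + 2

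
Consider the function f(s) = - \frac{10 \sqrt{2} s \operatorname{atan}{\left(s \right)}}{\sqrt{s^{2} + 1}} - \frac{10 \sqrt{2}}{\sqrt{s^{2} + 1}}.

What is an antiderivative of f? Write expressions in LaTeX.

Recognize the product-rule pattern: f = u'v + uv' with u = - 10 \sqrt{2 s^{2} + 2}, v = \operatorname{atan}{\left(s \right)}, so integration by parts undoes it.
Check: d/ds[- 10 \sqrt{2} \sqrt{s^{2} + 1} \operatorname{atan}{\left(s \right)}] = \frac{- 10 \sqrt{2} s \operatorname{atan}{\left(s \right)} - 10 \sqrt{2}}{\sqrt{s^{2} + 1}}, which equals f(s).

An antiderivative is F(s) = - 10 \sqrt{2} \sqrt{s^{2} + 1} \operatorname{atan}{\left(s \right)}.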